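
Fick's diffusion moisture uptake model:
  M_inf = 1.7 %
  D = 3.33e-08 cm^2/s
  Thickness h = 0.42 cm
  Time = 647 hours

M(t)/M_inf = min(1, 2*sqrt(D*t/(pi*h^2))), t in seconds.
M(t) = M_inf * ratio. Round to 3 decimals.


t_sec = 647 * 3600 = 2329200
ratio = 2*sqrt(3.33e-08*2329200/(pi*0.42^2))
= min(1, 0.748223)
= 0.748223
M(t) = 1.7 * 0.748223 = 1.272 %

1.272


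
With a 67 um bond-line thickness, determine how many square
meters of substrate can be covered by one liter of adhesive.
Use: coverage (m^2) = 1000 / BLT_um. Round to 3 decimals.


Coverage = 1000 / 67 = 14.925 m^2

14.925


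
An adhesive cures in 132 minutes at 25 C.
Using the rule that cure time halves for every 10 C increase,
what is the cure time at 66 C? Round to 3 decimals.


Factor = 2^((66 - 25) / 10) = 17.1484
Cure time = 132 / 17.1484
= 7.698 minutes

7.698


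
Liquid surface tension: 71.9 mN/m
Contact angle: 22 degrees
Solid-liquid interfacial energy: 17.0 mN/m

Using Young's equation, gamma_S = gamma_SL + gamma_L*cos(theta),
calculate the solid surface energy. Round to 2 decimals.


gamma_S = 17.0 + 71.9 * cos(22)
= 83.66 mN/m

83.66


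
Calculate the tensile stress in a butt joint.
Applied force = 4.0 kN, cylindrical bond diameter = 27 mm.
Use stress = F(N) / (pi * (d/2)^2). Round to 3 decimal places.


A = pi * 13.5^2 = 572.5553 mm^2
sigma = 4000.0 / 572.5553 = 6.986 MPa

6.986


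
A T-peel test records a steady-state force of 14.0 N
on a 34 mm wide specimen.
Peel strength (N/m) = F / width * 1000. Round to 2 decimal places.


Peel strength = 14.0 / 34 * 1000
= 411.76 N/m

411.76


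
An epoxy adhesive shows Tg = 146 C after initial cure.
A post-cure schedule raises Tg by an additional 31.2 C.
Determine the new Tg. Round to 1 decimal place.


New Tg = 146 + 31.2
= 177.2 C

177.2


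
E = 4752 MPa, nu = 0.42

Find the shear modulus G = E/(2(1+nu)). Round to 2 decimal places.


G = 4752 / (2 * 1.42)
= 1673.24 MPa

1673.24


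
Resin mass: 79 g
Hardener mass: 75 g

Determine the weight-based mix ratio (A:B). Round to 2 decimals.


Ratio = 79 / 75 = 1.05

1.05


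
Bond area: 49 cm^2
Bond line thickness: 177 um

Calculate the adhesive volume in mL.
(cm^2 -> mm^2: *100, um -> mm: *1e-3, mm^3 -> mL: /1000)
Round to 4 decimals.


V = 49*100 * 177*1e-3 / 1000
= 0.8673 mL

0.8673


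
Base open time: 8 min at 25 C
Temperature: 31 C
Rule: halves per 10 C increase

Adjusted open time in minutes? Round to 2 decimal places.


Acceleration = 2^((31-25)/10) = 1.5157
Open time = 8 / 1.5157 = 5.28 min

5.28


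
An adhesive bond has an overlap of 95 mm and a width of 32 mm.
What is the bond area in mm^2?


Bond area = overlap * width
= 95 * 32
= 3040 mm^2

3040


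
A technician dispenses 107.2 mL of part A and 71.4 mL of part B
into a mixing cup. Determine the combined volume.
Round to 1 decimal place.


Combined volume = 107.2 + 71.4
= 178.6 mL

178.6


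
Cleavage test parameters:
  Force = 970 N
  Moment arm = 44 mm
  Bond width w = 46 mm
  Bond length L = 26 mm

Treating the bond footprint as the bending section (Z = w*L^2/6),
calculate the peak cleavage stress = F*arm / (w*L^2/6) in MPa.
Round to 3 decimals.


M = 970 * 44 = 42680 N*mm
Z = 46 * 26^2 / 6 = 31096 / 6 mm^3
sigma = M / Z = 6 * 42680 / 31096 = 256080 / 31096
= 8.235 MPa

8.235


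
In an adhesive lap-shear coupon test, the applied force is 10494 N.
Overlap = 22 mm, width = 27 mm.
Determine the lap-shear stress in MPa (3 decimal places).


stress = F / (overlap * width)
= 10494 / (22 * 27)
= 17.667 MPa

17.667


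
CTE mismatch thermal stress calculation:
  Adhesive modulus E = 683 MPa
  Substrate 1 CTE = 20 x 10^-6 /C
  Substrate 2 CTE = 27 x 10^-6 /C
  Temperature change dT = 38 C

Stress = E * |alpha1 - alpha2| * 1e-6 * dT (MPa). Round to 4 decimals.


delta_alpha = |20 - 27| = 7 x 10^-6/C
Stress = 683 * 7e-6 * 38
= 0.1817 MPa

0.1817


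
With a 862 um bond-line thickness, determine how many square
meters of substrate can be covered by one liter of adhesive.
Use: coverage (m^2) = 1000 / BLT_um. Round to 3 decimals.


Coverage = 1000 / 862 = 1.160 m^2

1.160


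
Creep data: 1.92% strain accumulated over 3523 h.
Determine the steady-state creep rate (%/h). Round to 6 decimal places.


Rate = 1.92 / 3523 = 0.000545 %/h

0.000545


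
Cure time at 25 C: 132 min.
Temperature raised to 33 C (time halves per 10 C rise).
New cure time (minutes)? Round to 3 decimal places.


Acceleration factor = 2^(8/10) = 1.7411
New time = 132 / 1.7411 = 75.814 min

75.814


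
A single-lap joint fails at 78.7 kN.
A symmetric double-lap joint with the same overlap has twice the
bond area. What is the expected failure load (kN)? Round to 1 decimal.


Double-lap load = 2 * 78.7 = 157.4 kN

157.4


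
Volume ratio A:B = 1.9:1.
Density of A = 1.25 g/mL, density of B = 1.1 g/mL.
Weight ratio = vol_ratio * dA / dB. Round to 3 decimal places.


Wt ratio = 1.9 * 1.25 / 1.1
= 2.159

2.159


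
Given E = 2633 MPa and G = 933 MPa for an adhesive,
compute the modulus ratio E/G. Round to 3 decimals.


E/G ratio = 2633 / 933 = 2.822

2.822


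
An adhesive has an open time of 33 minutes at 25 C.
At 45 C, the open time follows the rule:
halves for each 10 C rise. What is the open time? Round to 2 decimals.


Factor = 2^((45-25)/10) = 4.0000
Open time = 33 / 4.0000 = 8.25 min

8.25


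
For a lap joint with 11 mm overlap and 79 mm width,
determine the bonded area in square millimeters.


Area = 11 * 79 = 869 mm^2

869


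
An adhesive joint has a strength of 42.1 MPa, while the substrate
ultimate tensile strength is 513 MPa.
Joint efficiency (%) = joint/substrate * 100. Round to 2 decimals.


Efficiency = 42.1 / 513 * 100
= 8.21%

8.21


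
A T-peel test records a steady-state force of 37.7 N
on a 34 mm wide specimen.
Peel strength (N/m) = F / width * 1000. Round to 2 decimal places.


Peel strength = 37.7 / 34 * 1000
= 1108.82 N/m

1108.82


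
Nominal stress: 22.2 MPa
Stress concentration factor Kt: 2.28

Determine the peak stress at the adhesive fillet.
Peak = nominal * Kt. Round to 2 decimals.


Peak stress = 22.2 * 2.28
= 50.62 MPa

50.62


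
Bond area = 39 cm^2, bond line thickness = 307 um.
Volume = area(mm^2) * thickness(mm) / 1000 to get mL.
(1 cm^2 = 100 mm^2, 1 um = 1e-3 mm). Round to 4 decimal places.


area_mm2 = 39 * 100 = 3900
blt_mm = 307 * 1e-3 = 0.307
vol_mm3 = 3900 * 0.307 = 1197.3
vol_mL = 1197.3 / 1000 = 1.1973 mL

1.1973


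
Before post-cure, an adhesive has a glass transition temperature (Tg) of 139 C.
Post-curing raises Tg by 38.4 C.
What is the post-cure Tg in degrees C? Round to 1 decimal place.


Tg_post = Tg_base + delta_Tg
= 139 + 38.4
= 177.4 C

177.4


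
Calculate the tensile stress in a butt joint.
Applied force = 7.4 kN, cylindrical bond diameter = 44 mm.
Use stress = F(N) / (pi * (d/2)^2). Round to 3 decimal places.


A = pi * 22.0^2 = 1520.5308 mm^2
sigma = 7400.0 / 1520.5308 = 4.867 MPa

4.867


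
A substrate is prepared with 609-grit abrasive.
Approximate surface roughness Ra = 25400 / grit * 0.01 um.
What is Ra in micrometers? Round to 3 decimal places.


Ra = 25400 / 609 * 0.01 = 0.417 um

0.417


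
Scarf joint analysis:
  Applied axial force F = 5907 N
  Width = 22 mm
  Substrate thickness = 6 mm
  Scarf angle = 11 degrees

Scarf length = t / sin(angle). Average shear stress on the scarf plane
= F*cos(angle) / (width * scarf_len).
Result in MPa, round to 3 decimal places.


Scarf length = 6 / sin(11 deg) = 31.4451 mm
cos(11 deg) = 0.981627
Shear = 5907 * 0.981627 / (22 * 31.4451)
= 8.382 MPa

8.382


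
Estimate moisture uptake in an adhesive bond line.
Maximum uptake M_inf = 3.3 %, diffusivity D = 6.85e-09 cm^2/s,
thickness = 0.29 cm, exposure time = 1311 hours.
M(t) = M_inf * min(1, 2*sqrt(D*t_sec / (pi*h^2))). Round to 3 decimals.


Convert time: 1311 h = 4719600 s
ratio = min(1, 2*sqrt(6.85e-09*4719600/(pi*0.29^2)))
= 0.699608
M(t) = 3.3 * 0.699608 = 2.309%

2.309


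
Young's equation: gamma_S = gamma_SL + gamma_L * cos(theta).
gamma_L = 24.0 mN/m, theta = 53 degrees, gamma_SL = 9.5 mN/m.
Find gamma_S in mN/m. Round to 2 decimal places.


cos(53 deg) = 0.601815
gamma_S = 9.5 + 24.0 * 0.601815
= 23.94 mN/m

23.94


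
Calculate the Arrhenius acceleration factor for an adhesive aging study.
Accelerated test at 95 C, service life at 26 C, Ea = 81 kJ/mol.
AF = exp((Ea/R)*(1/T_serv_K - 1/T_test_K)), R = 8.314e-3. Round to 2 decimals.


T_test = 368.15 K, T_serv = 299.15 K
Ea/R = 81 / 0.008314 = 9742.60
AF = exp(9742.60 * (1/299.15 - 1/368.15))
= 447.62

447.62


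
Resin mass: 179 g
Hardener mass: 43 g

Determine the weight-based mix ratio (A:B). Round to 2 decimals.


Ratio = 179 / 43 = 4.16

4.16


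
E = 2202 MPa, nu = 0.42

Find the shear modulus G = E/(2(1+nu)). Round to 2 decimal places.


G = 2202 / (2 * 1.42)
= 775.35 MPa

775.35


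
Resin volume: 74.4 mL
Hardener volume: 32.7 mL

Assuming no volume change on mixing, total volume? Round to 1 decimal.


V_total = 74.4 + 32.7 = 107.1 mL

107.1


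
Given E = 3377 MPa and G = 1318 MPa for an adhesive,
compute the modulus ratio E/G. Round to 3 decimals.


E/G ratio = 3377 / 1318 = 2.562

2.562


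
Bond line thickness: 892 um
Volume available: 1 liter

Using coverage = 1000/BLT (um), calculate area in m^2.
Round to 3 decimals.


1 L = 1e6 mm^3, thickness = 892 um = 0.892 mm
Area = 1e6 / 0.892 mm^2 = (1e6 / 0.892) / 1e6 m^2 = 1000 / 892 m^2
= 1.121 m^2

1.121


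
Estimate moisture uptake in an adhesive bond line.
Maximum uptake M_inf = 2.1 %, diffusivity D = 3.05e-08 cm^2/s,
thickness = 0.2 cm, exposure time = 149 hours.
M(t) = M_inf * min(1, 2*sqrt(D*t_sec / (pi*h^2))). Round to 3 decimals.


Convert time: 149 h = 536400 s
ratio = min(1, 2*sqrt(3.05e-08*536400/(pi*0.2^2)))
= 0.721638
M(t) = 2.1 * 0.721638 = 1.515%

1.515


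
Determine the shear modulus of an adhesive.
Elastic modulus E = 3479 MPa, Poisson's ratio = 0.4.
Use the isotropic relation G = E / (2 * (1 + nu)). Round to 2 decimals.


G = 3479 / (2*(1+0.4)) = 3479 / 2.80
= 1242.50 MPa

1242.50


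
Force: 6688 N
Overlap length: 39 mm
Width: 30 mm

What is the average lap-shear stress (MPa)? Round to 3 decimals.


Average shear stress = F / (overlap * width)
= 6688 / (39 * 30)
= 5.716 MPa

5.716


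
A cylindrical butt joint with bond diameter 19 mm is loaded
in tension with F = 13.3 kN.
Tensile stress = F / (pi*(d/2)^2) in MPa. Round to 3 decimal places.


Area = pi * (19/2)^2 = 283.5287 mm^2
Stress = 13.3*1000 / 283.5287
= 46.909 MPa

46.909


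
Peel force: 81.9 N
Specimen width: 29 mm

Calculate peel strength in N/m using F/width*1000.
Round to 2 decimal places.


Peel strength = 81.9 / 29 * 1000 = 2824.14 N/m

2824.14


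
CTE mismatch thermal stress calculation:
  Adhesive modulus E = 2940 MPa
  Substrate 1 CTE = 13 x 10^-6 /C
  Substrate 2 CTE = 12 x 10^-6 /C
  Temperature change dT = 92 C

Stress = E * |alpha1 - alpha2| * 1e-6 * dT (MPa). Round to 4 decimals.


delta_alpha = |13 - 12| = 1 x 10^-6/C
Stress = 2940 * 1e-6 * 92
= 0.2705 MPa

0.2705


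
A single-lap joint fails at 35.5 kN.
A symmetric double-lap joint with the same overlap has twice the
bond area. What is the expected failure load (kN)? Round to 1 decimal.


Double-lap load = 2 * 35.5 = 71.0 kN

71.0


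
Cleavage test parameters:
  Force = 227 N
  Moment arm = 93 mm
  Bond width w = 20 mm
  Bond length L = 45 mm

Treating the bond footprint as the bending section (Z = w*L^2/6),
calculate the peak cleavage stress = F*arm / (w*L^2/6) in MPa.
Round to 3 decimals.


M = 227 * 93 = 21111 N*mm
Z = 20 * 45^2 / 6 = 40500 / 6 mm^3
sigma = M / Z = 6 * 21111 / 40500 = 126666 / 40500
= 3.128 MPa

3.128


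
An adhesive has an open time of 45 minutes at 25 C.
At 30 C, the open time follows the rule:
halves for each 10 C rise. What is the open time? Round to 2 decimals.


Factor = 2^((30-25)/10) = 1.4142
Open time = 45 / 1.4142 = 31.82 min

31.82


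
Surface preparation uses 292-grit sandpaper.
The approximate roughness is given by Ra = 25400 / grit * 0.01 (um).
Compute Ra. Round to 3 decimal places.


Ra = 25400 / 292 * 0.01
= 254 / 292
= 0.870 um

0.870


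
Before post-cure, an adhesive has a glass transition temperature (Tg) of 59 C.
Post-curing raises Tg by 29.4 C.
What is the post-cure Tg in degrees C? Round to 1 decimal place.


Tg_post = Tg_base + delta_Tg
= 59 + 29.4
= 88.4 C

88.4


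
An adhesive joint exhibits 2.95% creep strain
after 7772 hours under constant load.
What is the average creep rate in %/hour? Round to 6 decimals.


Creep rate = strain / time
= 2.95 / 7772
= 0.000380 %/h

0.000380


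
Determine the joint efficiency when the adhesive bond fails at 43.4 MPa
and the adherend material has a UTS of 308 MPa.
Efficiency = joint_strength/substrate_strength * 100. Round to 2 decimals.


Joint efficiency = 43.4 / 308 * 100
= 14.09%

14.09


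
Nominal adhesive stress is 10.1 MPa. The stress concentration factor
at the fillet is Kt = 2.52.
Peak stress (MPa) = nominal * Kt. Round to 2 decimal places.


Peak = 10.1 * 2.52 = 25.45 MPa

25.45


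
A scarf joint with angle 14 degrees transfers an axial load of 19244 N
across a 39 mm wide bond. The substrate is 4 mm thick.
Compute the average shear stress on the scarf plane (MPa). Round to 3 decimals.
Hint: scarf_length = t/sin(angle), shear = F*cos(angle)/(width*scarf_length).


scarf_length = 4 / sin(14 deg) = 16.5343 mm
cos(14 deg) = 0.970296
shear stress = 19244 * 0.970296 / (39 * 16.5343)
= 28.957 MPa

28.957


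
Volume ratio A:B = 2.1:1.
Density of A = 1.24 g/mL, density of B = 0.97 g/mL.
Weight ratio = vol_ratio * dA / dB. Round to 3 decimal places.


Wt ratio = 2.1 * 1.24 / 0.97
= 2.685

2.685


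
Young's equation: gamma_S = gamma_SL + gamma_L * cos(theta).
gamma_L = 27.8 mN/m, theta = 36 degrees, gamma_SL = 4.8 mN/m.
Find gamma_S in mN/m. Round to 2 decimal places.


cos(36 deg) = 0.809017
gamma_S = 4.8 + 27.8 * 0.809017
= 27.29 mN/m

27.29


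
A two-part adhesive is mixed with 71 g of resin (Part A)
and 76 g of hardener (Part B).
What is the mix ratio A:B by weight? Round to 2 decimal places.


Mix ratio = mass_A / mass_B
= 71 / 76
= 0.93

0.93


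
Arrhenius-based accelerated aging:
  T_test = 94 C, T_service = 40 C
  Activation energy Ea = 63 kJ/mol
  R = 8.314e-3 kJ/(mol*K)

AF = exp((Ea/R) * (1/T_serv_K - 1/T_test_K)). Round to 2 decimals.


T_test_K = 367.15, T_serv_K = 313.15
AF = exp((63/8.314e-3) * (1/313.15 - 1/367.15))
= 35.13

35.13


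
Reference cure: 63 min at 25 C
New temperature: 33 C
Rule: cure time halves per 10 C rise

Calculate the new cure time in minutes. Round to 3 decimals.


factor = 2^((33-25)/10) = 1.7411
t_new = 63 / 1.7411 = 36.184 min

36.184


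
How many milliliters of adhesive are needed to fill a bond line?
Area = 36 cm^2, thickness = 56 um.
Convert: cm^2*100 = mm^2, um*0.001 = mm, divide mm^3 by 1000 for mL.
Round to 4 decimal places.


= (36 * 100) * (56 * 0.001) / 1000
= 0.2016 mL

0.2016


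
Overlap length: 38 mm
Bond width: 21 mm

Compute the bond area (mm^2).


Bond area = 38 * 21 = 798 mm^2

798


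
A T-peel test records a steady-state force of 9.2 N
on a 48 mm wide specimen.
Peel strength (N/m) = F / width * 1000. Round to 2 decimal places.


Peel strength = 9.2 / 48 * 1000
= 191.67 N/m

191.67


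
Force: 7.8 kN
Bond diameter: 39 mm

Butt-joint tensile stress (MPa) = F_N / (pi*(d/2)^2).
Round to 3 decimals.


F_N = 7.8 * 1000 = 7800.0 N
A = pi*(19.5)^2 = 1194.5906 mm^2
stress = 7800.0 / 1194.5906 = 6.529 MPa

6.529


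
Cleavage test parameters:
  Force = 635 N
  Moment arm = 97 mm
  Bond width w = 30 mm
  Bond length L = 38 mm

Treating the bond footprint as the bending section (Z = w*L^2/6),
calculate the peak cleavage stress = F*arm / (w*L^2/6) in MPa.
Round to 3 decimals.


M = 635 * 97 = 61595 N*mm
Z = 30 * 38^2 / 6 = 43320 / 6 mm^3
sigma = M / Z = 6 * 61595 / 43320 = 369570 / 43320
= 8.531 MPa

8.531


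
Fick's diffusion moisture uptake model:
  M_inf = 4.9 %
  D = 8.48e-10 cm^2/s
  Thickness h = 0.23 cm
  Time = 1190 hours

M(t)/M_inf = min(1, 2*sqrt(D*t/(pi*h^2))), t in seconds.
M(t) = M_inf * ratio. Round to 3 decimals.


t_sec = 1190 * 3600 = 4284000
ratio = 2*sqrt(8.48e-10*4284000/(pi*0.23^2))
= min(1, 0.295699)
= 0.295699
M(t) = 4.9 * 0.295699 = 1.449 %

1.449


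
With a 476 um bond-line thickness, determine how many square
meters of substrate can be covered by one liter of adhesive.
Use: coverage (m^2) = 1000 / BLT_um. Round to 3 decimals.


Coverage = 1000 / 476 = 2.101 m^2

2.101


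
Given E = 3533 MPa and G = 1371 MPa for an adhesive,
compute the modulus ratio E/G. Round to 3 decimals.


E/G ratio = 3533 / 1371 = 2.577

2.577


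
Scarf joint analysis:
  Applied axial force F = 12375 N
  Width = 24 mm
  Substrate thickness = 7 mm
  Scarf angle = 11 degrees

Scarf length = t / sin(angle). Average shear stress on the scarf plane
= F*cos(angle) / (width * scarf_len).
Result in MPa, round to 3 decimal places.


Scarf length = 7 / sin(11 deg) = 36.6859 mm
cos(11 deg) = 0.981627
Shear = 12375 * 0.981627 / (24 * 36.6859)
= 13.797 MPa

13.797


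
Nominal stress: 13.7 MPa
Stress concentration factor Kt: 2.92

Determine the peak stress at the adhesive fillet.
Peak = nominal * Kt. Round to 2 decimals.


Peak stress = 13.7 * 2.92
= 40.00 MPa

40.00


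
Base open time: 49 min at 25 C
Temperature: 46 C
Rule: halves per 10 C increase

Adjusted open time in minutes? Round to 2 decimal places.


Acceleration = 2^((46-25)/10) = 4.2871
Open time = 49 / 4.2871 = 11.43 min

11.43


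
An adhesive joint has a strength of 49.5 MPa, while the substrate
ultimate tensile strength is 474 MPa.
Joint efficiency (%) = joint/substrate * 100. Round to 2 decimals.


Efficiency = 49.5 / 474 * 100
= 10.44%

10.44


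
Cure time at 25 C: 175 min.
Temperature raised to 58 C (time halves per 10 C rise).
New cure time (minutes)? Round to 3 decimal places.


Acceleration factor = 2^(33/10) = 9.8492
New time = 175 / 9.8492 = 17.768 min

17.768


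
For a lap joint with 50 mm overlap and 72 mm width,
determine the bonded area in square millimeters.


Area = 50 * 72 = 3600 mm^2

3600


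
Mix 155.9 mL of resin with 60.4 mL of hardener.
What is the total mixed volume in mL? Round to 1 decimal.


Total = 155.9 + 60.4 = 216.3 mL

216.3


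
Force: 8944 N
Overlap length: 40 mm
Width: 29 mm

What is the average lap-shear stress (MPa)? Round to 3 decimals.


Average shear stress = F / (overlap * width)
= 8944 / (40 * 29)
= 7.710 MPa

7.710


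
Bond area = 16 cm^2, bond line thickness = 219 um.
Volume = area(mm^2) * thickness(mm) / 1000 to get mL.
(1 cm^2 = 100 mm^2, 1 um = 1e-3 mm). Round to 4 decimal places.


area_mm2 = 16 * 100 = 1600
blt_mm = 219 * 1e-3 = 0.219
vol_mm3 = 1600 * 0.219 = 350.4
vol_mL = 350.4 / 1000 = 0.3504 mL

0.3504


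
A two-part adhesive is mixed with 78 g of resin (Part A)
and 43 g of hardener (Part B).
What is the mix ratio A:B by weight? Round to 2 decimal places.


Mix ratio = mass_A / mass_B
= 78 / 43
= 1.81

1.81


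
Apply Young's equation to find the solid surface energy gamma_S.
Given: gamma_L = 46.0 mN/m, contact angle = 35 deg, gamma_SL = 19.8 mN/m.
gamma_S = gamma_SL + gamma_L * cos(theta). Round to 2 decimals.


theta_rad = 35 * pi/180 = 0.610865
gamma_S = 19.8 + 46.0 * cos(0.610865)
= 57.48 mN/m

57.48


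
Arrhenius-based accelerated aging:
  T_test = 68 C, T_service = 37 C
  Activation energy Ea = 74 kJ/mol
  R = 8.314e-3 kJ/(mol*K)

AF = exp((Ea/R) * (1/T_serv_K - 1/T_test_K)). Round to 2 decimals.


T_test_K = 341.15, T_serv_K = 310.15
AF = exp((74/8.314e-3) * (1/310.15 - 1/341.15))
= 13.57

13.57


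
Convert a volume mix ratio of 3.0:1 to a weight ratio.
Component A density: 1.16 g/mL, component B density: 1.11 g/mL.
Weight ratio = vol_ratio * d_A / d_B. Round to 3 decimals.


= 3.0 * 1.16 / 1.11 = 3.135

3.135


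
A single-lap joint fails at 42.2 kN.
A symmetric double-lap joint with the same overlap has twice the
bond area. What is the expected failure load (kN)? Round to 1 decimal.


Double-lap load = 2 * 42.2 = 84.4 kN

84.4


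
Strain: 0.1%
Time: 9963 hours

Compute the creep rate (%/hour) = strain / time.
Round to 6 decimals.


Creep rate = 0.1 / 9963
= 0.000010 %/h

0.000010


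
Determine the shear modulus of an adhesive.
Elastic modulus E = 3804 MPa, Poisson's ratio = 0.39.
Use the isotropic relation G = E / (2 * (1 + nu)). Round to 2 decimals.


G = 3804 / (2*(1+0.39)) = 3804 / 2.78
= 1368.35 MPa

1368.35


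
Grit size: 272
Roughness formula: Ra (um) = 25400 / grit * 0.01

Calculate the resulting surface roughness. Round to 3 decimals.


Ra = 25400 / 272 * 0.01
= 0.934 um

0.934


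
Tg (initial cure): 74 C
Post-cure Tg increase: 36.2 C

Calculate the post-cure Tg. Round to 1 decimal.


Post-cure Tg = 74 + 36.2 = 110.2 C

110.2


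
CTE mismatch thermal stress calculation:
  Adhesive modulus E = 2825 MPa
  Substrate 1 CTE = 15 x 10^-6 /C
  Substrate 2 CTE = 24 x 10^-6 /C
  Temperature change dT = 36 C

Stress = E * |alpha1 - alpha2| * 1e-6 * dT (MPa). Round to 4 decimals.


delta_alpha = |15 - 24| = 9 x 10^-6/C
Stress = 2825 * 9e-6 * 36
= 0.9153 MPa

0.9153


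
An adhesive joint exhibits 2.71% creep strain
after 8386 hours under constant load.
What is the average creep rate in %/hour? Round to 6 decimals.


Creep rate = strain / time
= 2.71 / 8386
= 0.000323 %/h

0.000323


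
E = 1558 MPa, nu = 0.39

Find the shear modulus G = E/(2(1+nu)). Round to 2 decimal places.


G = 1558 / (2 * 1.39)
= 560.43 MPa

560.43


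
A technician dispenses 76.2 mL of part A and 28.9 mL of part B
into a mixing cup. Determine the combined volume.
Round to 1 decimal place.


Combined volume = 76.2 + 28.9
= 105.1 mL

105.1


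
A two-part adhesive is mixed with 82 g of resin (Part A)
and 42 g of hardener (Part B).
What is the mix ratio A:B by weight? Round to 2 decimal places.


Mix ratio = mass_A / mass_B
= 82 / 42
= 1.95

1.95


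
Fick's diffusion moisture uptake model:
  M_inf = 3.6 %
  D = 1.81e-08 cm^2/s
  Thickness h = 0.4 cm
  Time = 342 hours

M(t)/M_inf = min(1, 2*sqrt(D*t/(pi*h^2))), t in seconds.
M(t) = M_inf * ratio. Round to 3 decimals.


t_sec = 342 * 3600 = 1231200
ratio = 2*sqrt(1.81e-08*1231200/(pi*0.4^2))
= min(1, 0.421113)
= 0.421113
M(t) = 3.6 * 0.421113 = 1.516 %

1.516


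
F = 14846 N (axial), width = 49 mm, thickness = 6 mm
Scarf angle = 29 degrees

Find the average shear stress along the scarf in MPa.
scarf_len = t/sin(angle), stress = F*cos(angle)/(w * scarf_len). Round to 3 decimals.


scarf_len = 6/sin(29 deg) = 12.3760
cos(29 deg) = 0.874620
stress = 14846*0.874620/(49*12.3760) = 21.412 MPa

21.412


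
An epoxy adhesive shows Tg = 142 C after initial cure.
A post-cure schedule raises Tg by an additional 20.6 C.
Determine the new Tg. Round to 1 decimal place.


New Tg = 142 + 20.6
= 162.6 C

162.6


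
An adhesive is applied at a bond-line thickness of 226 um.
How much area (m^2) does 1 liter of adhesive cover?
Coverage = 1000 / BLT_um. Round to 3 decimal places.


Coverage = 1000 / 226 = 4.425 m^2

4.425


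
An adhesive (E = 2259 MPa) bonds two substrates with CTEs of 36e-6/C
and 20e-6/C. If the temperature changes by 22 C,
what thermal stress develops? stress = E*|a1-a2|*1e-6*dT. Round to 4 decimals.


Stress = 2259 * |36 - 20| * 1e-6 * 22
= 0.7952 MPa

0.7952


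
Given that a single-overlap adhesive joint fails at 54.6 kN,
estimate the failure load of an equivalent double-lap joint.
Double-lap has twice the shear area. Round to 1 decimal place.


Double-lap factor = 2
Expected load = 54.6 * 2 = 109.2 kN

109.2


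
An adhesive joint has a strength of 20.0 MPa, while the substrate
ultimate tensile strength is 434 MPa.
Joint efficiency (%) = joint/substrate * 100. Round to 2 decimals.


Efficiency = 20.0 / 434 * 100
= 4.61%

4.61


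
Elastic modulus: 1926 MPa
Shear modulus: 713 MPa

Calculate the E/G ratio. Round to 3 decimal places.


E / G = 1926 / 713 = 2.701

2.701


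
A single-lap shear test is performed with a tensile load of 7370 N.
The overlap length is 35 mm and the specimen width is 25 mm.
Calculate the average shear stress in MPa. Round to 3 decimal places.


Shear stress = F / (overlap * width)
= 7370 / (35 * 25)
= 7370 / 875
= 8.423 MPa

8.423


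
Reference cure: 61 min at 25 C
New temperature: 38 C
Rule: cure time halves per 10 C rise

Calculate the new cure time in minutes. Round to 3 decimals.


factor = 2^((38-25)/10) = 2.4623
t_new = 61 / 2.4623 = 24.774 min

24.774


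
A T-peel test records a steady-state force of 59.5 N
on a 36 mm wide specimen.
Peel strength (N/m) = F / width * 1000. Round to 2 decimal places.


Peel strength = 59.5 / 36 * 1000
= 1652.78 N/m

1652.78


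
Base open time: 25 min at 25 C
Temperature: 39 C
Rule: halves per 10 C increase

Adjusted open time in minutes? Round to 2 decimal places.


Acceleration = 2^((39-25)/10) = 2.6390
Open time = 25 / 2.6390 = 9.47 min

9.47


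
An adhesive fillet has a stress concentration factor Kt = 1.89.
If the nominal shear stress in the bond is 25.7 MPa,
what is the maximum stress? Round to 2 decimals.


Max stress = 25.7 * 1.89 = 48.57 MPa

48.57


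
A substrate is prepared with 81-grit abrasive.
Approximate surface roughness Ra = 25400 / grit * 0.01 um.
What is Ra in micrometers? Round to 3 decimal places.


Ra = 25400 / 81 * 0.01 = 3.136 um

3.136


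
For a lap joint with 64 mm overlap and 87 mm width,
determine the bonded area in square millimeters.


Area = 64 * 87 = 5568 mm^2

5568


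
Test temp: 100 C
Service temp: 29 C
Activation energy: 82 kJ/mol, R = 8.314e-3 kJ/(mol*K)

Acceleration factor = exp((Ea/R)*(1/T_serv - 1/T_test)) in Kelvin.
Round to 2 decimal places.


AF = exp((82/0.008314)*(1/302.15 - 1/373.15))
= 498.16

498.16


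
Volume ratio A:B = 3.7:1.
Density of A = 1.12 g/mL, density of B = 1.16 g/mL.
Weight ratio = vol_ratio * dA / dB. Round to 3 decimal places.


Wt ratio = 3.7 * 1.12 / 1.16
= 3.572

3.572


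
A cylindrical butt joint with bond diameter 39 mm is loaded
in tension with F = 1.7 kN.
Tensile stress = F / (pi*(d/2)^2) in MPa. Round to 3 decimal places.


Area = pi * (39/2)^2 = 1194.5906 mm^2
Stress = 1.7*1000 / 1194.5906
= 1.423 MPa

1.423


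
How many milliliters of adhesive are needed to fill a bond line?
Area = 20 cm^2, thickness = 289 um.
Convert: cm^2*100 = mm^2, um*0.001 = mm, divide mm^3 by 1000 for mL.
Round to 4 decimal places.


= (20 * 100) * (289 * 0.001) / 1000
= 0.5780 mL

0.5780


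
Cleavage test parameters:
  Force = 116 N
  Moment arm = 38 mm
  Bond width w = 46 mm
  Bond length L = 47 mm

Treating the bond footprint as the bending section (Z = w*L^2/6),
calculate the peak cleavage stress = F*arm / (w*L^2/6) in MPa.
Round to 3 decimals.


M = 116 * 38 = 4408 N*mm
Z = 46 * 47^2 / 6 = 101614 / 6 mm^3
sigma = M / Z = 6 * 4408 / 101614 = 26448 / 101614
= 0.260 MPa

0.260


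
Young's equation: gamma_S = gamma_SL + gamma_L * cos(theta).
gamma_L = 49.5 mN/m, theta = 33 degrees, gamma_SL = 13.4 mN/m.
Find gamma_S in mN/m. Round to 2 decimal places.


cos(33 deg) = 0.838671
gamma_S = 13.4 + 49.5 * 0.838671
= 54.91 mN/m

54.91


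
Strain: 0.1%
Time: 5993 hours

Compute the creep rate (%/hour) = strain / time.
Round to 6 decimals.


Creep rate = 0.1 / 5993
= 0.000017 %/h

0.000017


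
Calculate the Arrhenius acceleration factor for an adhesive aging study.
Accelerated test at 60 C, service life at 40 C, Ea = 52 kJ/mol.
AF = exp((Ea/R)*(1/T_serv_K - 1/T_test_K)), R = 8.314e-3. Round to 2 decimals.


T_test = 333.15 K, T_serv = 313.15 K
Ea/R = 52 / 0.008314 = 6254.51
AF = exp(6254.51 * (1/313.15 - 1/333.15))
= 3.32

3.32


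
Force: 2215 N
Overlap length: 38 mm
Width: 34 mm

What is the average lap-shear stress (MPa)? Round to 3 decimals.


Average shear stress = F / (overlap * width)
= 2215 / (38 * 34)
= 1.714 MPa

1.714


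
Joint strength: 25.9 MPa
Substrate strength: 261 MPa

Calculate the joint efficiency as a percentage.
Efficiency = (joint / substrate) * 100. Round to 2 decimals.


Efficiency = (25.9 / 261) * 100 = 9.92%

9.92


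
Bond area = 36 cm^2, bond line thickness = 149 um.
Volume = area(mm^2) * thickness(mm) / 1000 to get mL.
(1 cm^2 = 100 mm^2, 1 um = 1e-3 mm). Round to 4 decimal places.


area_mm2 = 36 * 100 = 3600
blt_mm = 149 * 1e-3 = 0.149
vol_mm3 = 3600 * 0.149 = 536.4
vol_mL = 536.4 / 1000 = 0.5364 mL

0.5364


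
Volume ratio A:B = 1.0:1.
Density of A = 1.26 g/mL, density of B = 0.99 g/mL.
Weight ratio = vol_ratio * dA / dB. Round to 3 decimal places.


Wt ratio = 1.0 * 1.26 / 0.99
= 1.273

1.273


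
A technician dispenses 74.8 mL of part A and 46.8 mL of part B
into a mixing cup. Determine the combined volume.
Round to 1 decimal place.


Combined volume = 74.8 + 46.8
= 121.6 mL

121.6


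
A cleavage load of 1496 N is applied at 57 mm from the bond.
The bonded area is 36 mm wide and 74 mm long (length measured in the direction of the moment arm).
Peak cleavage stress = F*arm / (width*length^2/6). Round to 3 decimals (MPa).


Moment = 1496 * 57 = 85272 N*mm
Section modulus = 36 * 5476 / 6 = 197136 / 6 mm^3
Stress = 85272 / (197136 / 6) = 511632 / 197136
= 2.595 MPa

2.595


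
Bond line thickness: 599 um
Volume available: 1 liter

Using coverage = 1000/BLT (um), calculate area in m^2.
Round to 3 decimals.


1 L = 1e6 mm^3, thickness = 599 um = 0.599 mm
Area = 1e6 / 0.599 mm^2 = (1e6 / 0.599) / 1e6 m^2 = 1000 / 599 m^2
= 1.669 m^2

1.669


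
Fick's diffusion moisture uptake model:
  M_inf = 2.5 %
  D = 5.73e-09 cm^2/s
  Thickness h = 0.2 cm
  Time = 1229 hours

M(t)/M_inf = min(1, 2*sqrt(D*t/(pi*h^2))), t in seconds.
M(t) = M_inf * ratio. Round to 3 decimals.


t_sec = 1229 * 3600 = 4424400
ratio = 2*sqrt(5.73e-09*4424400/(pi*0.2^2))
= min(1, 0.898317)
= 0.898317
M(t) = 2.5 * 0.898317 = 2.246 %

2.246


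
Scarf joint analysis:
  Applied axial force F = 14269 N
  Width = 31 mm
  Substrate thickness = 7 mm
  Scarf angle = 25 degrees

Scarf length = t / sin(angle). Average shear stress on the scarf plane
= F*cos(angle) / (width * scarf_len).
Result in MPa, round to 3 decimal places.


Scarf length = 7 / sin(25 deg) = 16.5634 mm
cos(25 deg) = 0.906308
Shear = 14269 * 0.906308 / (31 * 16.5634)
= 25.186 MPa

25.186


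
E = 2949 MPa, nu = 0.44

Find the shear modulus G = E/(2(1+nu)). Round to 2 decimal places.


G = 2949 / (2 * 1.44)
= 1023.96 MPa

1023.96


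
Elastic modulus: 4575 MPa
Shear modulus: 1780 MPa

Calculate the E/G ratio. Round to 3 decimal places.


E / G = 4575 / 1780 = 2.570

2.570


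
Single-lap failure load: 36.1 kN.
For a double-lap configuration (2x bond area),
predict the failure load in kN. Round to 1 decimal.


Failure load = 36.1 * 2 = 72.2 kN

72.2


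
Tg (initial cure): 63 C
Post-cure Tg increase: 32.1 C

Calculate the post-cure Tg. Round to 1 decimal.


Post-cure Tg = 63 + 32.1 = 95.1 C

95.1


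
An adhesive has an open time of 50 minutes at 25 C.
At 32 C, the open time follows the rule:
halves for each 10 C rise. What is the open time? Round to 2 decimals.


Factor = 2^((32-25)/10) = 1.6245
Open time = 50 / 1.6245 = 30.78 min

30.78


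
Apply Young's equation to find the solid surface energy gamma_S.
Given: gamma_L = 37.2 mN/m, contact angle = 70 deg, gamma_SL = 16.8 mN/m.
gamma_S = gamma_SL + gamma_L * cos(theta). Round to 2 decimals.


theta_rad = 70 * pi/180 = 1.221730
gamma_S = 16.8 + 37.2 * cos(1.221730)
= 29.52 mN/m

29.52


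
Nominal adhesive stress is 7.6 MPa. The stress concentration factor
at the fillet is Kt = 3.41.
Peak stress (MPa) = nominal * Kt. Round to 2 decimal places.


Peak = 7.6 * 3.41 = 25.92 MPa

25.92


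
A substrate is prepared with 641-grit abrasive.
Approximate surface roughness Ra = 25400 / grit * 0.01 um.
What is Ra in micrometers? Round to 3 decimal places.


Ra = 25400 / 641 * 0.01 = 0.396 um

0.396


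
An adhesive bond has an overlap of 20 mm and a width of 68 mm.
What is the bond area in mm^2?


Bond area = overlap * width
= 20 * 68
= 1360 mm^2

1360


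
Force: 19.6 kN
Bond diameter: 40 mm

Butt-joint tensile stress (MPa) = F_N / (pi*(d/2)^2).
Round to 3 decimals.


F_N = 19.6 * 1000 = 19600.0 N
A = pi*(20.0)^2 = 1256.6371 mm^2
stress = 19600.0 / 1256.6371 = 15.597 MPa

15.597


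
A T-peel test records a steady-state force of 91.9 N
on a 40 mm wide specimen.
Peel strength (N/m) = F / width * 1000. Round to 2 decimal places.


Peel strength = 91.9 / 40 * 1000
= 2297.50 N/m

2297.50


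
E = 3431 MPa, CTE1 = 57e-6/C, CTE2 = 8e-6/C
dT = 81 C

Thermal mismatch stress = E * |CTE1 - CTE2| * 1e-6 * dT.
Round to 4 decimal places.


= 3431 * 49e-6 * 81
= 13.6176 MPa

13.6176


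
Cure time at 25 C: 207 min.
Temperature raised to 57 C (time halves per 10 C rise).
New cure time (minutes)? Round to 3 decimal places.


Acceleration factor = 2^(32/10) = 9.1896
New time = 207 / 9.1896 = 22.525 min

22.525


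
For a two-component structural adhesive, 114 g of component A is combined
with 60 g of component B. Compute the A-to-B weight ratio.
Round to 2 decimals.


Weight ratio A:B = 114 / 60
= 1.90

1.90


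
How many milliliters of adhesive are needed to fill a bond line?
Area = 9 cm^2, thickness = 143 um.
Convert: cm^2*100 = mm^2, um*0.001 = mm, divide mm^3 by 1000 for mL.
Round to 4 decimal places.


= (9 * 100) * (143 * 0.001) / 1000
= 0.1287 mL

0.1287


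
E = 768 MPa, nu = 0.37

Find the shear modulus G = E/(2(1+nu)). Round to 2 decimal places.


G = 768 / (2 * 1.37)
= 280.29 MPa

280.29


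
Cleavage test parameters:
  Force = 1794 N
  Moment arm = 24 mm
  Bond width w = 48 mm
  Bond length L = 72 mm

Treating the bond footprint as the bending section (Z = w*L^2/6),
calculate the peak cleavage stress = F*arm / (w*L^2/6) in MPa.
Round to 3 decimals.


M = 1794 * 24 = 43056 N*mm
Z = 48 * 72^2 / 6 = 248832 / 6 mm^3
sigma = M / Z = 6 * 43056 / 248832 = 258336 / 248832
= 1.038 MPa

1.038


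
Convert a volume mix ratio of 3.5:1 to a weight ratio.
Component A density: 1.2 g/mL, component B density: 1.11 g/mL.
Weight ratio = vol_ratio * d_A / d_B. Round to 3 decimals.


= 3.5 * 1.2 / 1.11 = 3.784

3.784


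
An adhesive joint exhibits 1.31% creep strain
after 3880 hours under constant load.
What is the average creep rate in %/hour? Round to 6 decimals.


Creep rate = strain / time
= 1.31 / 3880
= 0.000338 %/h

0.000338


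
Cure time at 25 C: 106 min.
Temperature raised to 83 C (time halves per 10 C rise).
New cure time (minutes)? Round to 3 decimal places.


Acceleration factor = 2^(58/10) = 55.7152
New time = 106 / 55.7152 = 1.903 min

1.903


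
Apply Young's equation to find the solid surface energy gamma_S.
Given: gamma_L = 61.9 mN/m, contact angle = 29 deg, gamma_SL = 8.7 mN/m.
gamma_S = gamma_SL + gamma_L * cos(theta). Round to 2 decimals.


theta_rad = 29 * pi/180 = 0.506145
gamma_S = 8.7 + 61.9 * cos(0.506145)
= 62.84 mN/m

62.84


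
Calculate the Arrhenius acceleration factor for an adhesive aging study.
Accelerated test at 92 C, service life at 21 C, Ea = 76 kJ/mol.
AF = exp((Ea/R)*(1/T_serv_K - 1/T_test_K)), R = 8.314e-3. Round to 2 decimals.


T_test = 365.15 K, T_serv = 294.15 K
Ea/R = 76 / 0.008314 = 9141.21
AF = exp(9141.21 * (1/294.15 - 1/365.15))
= 420.97

420.97


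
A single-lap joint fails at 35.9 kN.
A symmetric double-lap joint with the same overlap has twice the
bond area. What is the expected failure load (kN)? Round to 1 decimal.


Double-lap load = 2 * 35.9 = 71.8 kN

71.8


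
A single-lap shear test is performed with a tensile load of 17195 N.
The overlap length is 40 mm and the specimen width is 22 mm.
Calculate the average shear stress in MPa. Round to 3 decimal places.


Shear stress = F / (overlap * width)
= 17195 / (40 * 22)
= 17195 / 880
= 19.540 MPa

19.540


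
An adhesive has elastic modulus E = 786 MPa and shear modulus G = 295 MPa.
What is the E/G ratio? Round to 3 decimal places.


E/G = 786 / 295 = 2.664

2.664


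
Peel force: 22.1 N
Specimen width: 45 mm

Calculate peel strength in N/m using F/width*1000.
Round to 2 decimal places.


Peel strength = 22.1 / 45 * 1000 = 491.11 N/m

491.11


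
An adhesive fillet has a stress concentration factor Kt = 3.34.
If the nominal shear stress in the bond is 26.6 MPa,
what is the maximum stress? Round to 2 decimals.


Max stress = 26.6 * 3.34 = 88.84 MPa

88.84


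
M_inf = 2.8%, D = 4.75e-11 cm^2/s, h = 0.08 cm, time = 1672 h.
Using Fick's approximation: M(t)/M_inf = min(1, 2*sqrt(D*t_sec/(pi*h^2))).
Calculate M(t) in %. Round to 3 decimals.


t = 6019200 s
ratio = min(1, 2*sqrt(4.75e-11*6019200/(pi*0.0064)))
= 0.238496
M(t) = 2.8 * 0.238496 = 0.668%

0.668


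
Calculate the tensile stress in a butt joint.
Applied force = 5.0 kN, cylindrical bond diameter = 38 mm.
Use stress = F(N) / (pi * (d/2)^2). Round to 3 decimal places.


A = pi * 19.0^2 = 1134.1149 mm^2
sigma = 5000.0 / 1134.1149 = 4.409 MPa

4.409


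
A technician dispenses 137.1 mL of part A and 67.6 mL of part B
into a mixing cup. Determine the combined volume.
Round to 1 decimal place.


Combined volume = 137.1 + 67.6
= 204.7 mL

204.7


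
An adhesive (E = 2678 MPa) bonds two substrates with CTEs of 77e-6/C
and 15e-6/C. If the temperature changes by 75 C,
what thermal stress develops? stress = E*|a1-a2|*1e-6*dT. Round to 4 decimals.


Stress = 2678 * |77 - 15| * 1e-6 * 75
= 12.4527 MPa

12.4527


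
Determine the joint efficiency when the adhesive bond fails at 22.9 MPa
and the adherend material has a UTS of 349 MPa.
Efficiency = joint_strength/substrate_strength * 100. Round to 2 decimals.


Joint efficiency = 22.9 / 349 * 100
= 6.56%

6.56


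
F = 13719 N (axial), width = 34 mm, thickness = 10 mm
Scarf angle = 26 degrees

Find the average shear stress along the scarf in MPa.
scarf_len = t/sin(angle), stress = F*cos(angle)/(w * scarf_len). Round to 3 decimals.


scarf_len = 10/sin(26 deg) = 22.8117
cos(26 deg) = 0.898794
stress = 13719*0.898794/(34*22.8117) = 15.898 MPa

15.898


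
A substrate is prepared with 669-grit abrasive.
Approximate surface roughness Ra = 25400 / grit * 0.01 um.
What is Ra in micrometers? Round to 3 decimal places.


Ra = 25400 / 669 * 0.01 = 0.380 um

0.380


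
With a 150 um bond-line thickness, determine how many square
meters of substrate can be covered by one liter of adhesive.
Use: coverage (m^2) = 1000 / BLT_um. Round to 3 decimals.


Coverage = 1000 / 150 = 6.667 m^2

6.667


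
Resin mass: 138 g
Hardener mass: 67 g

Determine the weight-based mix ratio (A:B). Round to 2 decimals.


Ratio = 138 / 67 = 2.06

2.06


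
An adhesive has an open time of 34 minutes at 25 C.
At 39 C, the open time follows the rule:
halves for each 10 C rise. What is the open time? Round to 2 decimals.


Factor = 2^((39-25)/10) = 2.6390
Open time = 34 / 2.6390 = 12.88 min

12.88


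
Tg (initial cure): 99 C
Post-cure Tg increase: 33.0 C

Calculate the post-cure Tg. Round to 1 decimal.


Post-cure Tg = 99 + 33.0 = 132.0 C

132.0


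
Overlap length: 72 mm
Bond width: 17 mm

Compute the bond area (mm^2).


Bond area = 72 * 17 = 1224 mm^2

1224


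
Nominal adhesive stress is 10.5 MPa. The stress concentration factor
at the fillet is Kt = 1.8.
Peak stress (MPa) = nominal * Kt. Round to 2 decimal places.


Peak = 10.5 * 1.8 = 18.90 MPa

18.90


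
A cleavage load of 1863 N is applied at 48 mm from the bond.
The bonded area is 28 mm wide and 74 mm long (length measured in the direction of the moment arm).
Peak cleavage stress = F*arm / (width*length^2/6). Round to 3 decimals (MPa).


Moment = 1863 * 48 = 89424 N*mm
Section modulus = 28 * 5476 / 6 = 153328 / 6 mm^3
Stress = 89424 / (153328 / 6) = 536544 / 153328
= 3.499 MPa

3.499
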